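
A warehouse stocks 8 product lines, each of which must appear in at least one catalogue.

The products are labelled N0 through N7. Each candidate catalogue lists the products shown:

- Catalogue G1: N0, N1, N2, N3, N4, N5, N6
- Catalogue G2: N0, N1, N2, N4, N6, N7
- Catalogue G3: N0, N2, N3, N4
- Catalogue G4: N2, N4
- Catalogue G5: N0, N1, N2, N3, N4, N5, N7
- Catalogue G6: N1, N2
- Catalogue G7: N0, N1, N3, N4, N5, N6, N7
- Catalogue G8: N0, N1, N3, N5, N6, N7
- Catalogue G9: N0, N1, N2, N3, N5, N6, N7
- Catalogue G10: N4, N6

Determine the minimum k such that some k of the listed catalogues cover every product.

Take {G5, G9}. Their union is {N0, N1, N2, N3, N4, N5, N6, N7}, which is all 8 products.
No single catalogue has all 8 products (the largest, G1, has 7), so 2 is optimal.

2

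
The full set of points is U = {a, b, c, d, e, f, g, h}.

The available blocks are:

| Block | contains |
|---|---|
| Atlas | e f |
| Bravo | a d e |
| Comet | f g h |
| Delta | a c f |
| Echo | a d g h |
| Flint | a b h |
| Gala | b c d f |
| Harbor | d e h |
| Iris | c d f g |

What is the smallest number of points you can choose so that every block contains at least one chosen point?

3

The 3 points {a, d, f} hit every block.
No choice of 2 points meets every block, so 3 is the minimum.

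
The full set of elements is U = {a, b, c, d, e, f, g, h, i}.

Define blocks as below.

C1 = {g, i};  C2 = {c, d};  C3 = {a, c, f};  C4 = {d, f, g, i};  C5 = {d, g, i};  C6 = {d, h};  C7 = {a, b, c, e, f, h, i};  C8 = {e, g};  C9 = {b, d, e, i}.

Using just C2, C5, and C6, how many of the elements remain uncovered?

4

Union of C2, C5, C6 = {c, d, g, h, i}.
Not covered: a, b, e, f — 4 elements.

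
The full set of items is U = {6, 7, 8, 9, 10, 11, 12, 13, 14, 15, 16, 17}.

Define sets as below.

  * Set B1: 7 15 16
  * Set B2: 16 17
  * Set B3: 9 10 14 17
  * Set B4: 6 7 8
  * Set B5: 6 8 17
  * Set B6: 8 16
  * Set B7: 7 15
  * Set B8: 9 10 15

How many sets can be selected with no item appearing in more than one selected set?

3

B3, B6, B7 are pairwise disjoint (B3={9,10,14,17}; B6={8,16}; B7={7,15}).
Every remaining set overlaps one of these, and no 4 of the listed sets are pairwise disjoint, so 3 is the maximum.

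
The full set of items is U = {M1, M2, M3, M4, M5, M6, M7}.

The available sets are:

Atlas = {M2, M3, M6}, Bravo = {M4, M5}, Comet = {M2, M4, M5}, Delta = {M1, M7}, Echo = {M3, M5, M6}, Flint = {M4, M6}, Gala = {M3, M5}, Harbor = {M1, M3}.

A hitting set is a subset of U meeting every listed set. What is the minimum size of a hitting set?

3

Take H = {M1, M5, M6}. Each listed set contains at least one of these, so H is a hitting set of size 3.
The sets Delta, Flint, Gala are pairwise disjoint, so any hitting set needs a separate item for each — at least 3. Hence 3 is optimal.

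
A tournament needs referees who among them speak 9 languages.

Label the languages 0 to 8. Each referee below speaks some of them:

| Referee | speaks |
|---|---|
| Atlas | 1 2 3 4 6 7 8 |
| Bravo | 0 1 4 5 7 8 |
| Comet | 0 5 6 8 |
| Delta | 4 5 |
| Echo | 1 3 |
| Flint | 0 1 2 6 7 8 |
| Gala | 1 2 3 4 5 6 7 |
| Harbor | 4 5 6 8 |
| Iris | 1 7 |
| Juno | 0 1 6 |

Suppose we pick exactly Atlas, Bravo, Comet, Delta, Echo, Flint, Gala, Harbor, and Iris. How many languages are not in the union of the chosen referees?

0

Union of Atlas, Bravo, Comet, Delta, Echo, Flint, Gala, Harbor, Iris = {0, 1, 2, 3, 4, 5, 6, 7, 8} — that's every language, so 0 are uncovered.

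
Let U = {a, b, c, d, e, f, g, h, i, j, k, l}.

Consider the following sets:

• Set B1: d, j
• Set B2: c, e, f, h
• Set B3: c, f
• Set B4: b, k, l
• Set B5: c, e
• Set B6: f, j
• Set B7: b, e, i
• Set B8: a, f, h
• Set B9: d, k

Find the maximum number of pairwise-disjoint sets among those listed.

4

B1, B4, B5, B8 are pairwise disjoint (B1={d,j}; B4={b,k,l}; B5={c,e}; B8={a,f,h}).
Every remaining set overlaps one of these, and no 5 of the listed sets are pairwise disjoint, so 4 is the maximum.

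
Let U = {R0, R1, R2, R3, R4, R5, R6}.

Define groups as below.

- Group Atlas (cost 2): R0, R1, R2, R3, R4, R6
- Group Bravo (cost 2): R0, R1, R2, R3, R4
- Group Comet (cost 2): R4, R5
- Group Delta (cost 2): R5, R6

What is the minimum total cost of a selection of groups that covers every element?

Atlas, Comet together cover every element (Atlas ∪ Comet = {R0, R1, R2, R3, R4, R5, R6}); total cost 2 + 2 = 4.
No covering selection has total cost below 4.

4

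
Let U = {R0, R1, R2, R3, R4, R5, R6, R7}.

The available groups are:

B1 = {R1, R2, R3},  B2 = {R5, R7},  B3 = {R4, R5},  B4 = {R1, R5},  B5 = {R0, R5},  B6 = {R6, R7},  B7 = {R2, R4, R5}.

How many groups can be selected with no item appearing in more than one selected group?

3

B1, B5, B6 are pairwise disjoint (B1={R1,R2,R3}; B5={R0,R5}; B6={R6,R7}).
Every remaining group overlaps one of these, and no 4 of the listed groups are pairwise disjoint, so 3 is the maximum.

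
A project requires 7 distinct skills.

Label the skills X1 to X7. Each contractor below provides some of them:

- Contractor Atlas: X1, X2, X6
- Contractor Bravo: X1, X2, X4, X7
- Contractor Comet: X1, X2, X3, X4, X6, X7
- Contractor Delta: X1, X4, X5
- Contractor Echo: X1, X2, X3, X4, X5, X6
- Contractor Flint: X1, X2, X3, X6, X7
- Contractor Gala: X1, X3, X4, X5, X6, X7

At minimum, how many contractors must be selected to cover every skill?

Flint and Gala together: Flint ∪ Gala = {X1, X2, X3, X4, X5, X6, X7} — every skill is covered.
No single contractor has all 7 skills (the largest, Comet, has 6), so 2 is optimal.

2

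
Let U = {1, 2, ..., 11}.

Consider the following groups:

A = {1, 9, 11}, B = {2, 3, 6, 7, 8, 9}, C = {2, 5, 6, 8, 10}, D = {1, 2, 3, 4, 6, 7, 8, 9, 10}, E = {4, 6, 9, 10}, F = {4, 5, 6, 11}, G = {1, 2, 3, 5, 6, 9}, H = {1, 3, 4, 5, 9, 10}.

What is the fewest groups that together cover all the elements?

2

D and F together: D ∪ F = {1, 2, 3, 4, 5, 6, 7, 8, 9, 10, 11} — every element is covered.
No single group has all 11 elements (the largest, D, has 9), so 2 is optimal.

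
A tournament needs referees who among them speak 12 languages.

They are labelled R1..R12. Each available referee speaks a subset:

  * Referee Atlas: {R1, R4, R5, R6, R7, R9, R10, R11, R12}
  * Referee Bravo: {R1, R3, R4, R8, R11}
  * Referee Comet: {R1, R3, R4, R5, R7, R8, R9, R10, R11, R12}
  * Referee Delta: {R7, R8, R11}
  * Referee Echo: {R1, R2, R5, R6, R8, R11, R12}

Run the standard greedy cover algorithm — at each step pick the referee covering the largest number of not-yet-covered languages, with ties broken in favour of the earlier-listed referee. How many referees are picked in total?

2

Greedy: pick Comet (covers 10 new) → pick Echo (covers 2 new). Total picks: 2.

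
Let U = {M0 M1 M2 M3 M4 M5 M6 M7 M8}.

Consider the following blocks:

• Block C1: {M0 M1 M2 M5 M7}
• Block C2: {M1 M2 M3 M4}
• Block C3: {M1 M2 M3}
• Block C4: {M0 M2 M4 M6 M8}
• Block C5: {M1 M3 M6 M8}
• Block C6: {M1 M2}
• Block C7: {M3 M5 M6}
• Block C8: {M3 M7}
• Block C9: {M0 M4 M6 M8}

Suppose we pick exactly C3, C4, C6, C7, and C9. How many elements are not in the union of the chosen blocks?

1

Union of C3, C4, C6, C7, C9 = {M0, M1, M2, M3, M4, M5, M6, M8}.
Not covered: M7 — 1 element.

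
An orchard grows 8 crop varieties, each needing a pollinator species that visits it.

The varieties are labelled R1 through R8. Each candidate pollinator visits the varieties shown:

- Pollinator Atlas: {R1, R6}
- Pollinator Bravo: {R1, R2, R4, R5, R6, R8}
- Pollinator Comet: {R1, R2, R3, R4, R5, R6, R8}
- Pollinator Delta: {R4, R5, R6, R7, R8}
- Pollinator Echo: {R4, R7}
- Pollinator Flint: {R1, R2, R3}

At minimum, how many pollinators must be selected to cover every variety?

2

Delta and Flint together: Delta ∪ Flint = {R1, R2, R3, R4, R5, R6, R7, R8} — every variety is covered.
No single pollinator has all 8 varieties (the largest, Comet, has 7), so 2 is optimal.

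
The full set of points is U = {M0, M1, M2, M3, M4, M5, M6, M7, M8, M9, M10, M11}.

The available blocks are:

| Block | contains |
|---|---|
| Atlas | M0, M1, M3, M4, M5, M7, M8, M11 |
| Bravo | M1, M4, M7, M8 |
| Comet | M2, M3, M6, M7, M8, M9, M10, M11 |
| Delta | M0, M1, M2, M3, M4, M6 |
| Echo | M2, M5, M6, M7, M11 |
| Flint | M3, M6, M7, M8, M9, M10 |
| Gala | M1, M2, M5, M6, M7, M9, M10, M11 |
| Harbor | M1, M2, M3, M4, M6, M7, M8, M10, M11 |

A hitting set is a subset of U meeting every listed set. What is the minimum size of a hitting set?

The 2 points {M3, M7} hit every block.
No single point lies in every block, so at least 2 are needed and 2 is optimal.

2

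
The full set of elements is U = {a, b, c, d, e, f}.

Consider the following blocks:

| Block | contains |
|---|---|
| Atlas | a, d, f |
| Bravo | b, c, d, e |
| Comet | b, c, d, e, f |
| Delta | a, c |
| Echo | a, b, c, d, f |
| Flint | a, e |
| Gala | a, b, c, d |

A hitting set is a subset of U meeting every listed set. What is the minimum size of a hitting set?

2

The 2 elements {a, e} hit every block.
No single element lies in every block, so at least 2 are needed and 2 is optimal.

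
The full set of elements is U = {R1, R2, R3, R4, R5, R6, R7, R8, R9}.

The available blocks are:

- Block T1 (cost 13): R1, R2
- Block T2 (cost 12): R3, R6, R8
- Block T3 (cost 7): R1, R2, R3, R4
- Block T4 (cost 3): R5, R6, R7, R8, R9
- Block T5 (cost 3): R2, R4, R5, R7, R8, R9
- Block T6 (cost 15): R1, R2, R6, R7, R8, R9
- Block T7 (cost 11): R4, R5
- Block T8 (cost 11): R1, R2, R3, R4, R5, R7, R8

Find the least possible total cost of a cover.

T3, T4 together cover every element (T3 ∪ T4 = {R1, R2, R3, R4, R5, R6, R7, R8, R9}); total cost 7 + 3 = 10.
The greedy pick T5, T4, T3 costs 13; no covering selection beats 10.

10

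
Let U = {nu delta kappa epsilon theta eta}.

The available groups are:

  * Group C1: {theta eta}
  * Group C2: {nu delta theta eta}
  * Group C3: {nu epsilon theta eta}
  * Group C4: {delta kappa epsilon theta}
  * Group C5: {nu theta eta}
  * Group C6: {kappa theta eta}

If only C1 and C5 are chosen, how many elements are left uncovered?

Union of C1, C5 = {nu, theta, eta}.
Not covered: delta, kappa, epsilon — 3 elements.

3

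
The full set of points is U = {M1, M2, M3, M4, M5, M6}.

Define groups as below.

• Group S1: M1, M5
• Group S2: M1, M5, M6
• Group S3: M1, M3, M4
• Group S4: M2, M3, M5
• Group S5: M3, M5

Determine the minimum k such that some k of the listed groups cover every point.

3

S2 and S3 and S4 together: S2 ∪ S3 ∪ S4 = {M1, M2, M3, M4, M5, M6} — every point is covered.
Only S4 contains M2, so S4 is forced; the remaining 3 points need at least 2 more groups (each remaining group adds at most 2) — so at least 3 groups are needed, and 3 is optimal.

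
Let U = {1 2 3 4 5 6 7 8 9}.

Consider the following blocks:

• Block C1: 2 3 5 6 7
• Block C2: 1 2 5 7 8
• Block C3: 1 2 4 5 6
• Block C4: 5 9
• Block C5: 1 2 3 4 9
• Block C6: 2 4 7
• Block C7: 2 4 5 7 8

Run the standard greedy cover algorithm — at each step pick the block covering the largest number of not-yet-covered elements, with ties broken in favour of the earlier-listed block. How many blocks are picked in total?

3

Greedy: pick C1 (covers 5 new) → pick C5 (covers 3 new) → pick C2 (covers 1 new). Total picks: 3.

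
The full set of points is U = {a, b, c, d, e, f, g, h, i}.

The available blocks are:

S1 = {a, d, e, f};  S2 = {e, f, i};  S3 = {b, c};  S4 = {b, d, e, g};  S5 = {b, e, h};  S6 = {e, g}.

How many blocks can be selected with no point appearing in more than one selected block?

S3, S6 are pairwise disjoint (S3={b,c}; S6={e,g}).
Every remaining block overlaps one of these, and no 3 of the listed blocks are pairwise disjoint, so 2 is the maximum.

2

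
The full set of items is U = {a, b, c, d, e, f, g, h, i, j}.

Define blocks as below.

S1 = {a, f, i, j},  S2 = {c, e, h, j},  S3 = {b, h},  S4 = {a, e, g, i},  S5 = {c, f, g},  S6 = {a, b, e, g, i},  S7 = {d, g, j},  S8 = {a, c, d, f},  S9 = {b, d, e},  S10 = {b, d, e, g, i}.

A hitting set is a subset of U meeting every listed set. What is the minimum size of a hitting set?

Take T = {d, e, f, h}. Each listed block contains at least one of these, so T is a hitting set of size 4.
No choice of 3 items meets every block, so 4 is the minimum.

4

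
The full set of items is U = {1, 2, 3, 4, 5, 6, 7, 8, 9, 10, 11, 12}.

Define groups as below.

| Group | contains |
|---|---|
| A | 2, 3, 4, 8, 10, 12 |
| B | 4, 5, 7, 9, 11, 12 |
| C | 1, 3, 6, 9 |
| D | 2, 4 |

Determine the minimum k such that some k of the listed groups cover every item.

3

A, B, and C cover everything between them: the union {1, 2, 3, 4, 5, 6, 7, 8, 9, 10, 11, 12} is all of U.
Only C contains 1, so C is forced; the remaining 8 items need at least 2 more groups (each remaining group adds at most 5) — so at least 3 groups are needed, and 3 is optimal.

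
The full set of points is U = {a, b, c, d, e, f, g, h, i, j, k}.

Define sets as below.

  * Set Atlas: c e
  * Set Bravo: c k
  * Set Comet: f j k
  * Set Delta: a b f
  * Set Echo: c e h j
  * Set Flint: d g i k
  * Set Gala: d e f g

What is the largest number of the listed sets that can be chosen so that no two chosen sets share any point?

Atlas, Delta, Flint are pairwise disjoint (Atlas={c,e}; Delta={a,b,f}; Flint={d,g,i,k}).
Every remaining set overlaps one of these, and no 4 of the listed sets are pairwise disjoint, so 3 is the maximum.

3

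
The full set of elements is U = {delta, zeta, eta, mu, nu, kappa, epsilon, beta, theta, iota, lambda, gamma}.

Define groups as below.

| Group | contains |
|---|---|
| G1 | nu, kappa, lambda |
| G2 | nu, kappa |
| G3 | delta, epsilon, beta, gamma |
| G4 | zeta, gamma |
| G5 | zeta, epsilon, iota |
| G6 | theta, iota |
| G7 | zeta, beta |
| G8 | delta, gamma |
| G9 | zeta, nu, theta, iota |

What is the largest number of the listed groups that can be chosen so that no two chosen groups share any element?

G1, G6, G7, G8 are pairwise disjoint (G1={nu,kappa,lambda}; G6={theta,iota}; G7={zeta,beta}; G8={delta,gamma}).
Every remaining group overlaps one of these, and no 5 of the listed groups are pairwise disjoint, so 4 is the maximum.

4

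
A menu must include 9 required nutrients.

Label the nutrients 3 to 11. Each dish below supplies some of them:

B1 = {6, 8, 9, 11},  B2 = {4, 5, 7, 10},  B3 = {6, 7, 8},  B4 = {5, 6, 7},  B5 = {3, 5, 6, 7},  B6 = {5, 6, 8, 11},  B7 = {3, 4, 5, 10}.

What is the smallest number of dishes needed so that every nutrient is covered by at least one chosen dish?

B1 and B3 and B7 together: B1 ∪ B3 ∪ B7 = {3, 4, 5, 6, 7, 8, 9, 10, 11} — every nutrient is covered.
Each dish has at most 4 nutrients, and 2·4 = 8 < 9 — so at least 3 dishes are needed, and 3 is optimal.

3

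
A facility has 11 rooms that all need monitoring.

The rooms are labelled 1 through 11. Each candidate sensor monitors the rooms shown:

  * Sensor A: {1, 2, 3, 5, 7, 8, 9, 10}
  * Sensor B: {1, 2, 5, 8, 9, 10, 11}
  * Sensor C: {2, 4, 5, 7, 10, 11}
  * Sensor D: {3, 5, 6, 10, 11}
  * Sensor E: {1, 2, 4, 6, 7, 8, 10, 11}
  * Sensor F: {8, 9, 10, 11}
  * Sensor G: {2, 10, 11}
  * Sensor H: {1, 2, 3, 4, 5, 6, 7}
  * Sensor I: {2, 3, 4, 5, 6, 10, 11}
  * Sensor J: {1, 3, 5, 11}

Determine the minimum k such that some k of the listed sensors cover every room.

2

Take {F, H}. Their union is {1, 2, 3, 4, 5, 6, 7, 8, 9, 10, 11}, which is all 11 rooms.
No single sensor has all 11 rooms (the largest, A, has 8), so 2 is optimal.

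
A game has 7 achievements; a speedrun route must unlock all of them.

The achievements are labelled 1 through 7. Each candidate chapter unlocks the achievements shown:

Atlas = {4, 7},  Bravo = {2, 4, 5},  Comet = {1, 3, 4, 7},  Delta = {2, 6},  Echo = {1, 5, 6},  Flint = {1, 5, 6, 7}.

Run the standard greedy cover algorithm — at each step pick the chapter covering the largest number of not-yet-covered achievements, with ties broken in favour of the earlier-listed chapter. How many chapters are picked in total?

3

Greedy: pick Comet (covers 4 new) → pick Bravo (covers 2 new) → pick Delta (covers 1 new). Total picks: 3.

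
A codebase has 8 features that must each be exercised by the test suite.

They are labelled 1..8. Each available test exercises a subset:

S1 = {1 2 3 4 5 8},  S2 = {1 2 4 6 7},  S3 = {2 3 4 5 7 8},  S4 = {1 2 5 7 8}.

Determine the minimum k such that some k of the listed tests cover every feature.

S2 and S3 together: S2 ∪ S3 = {1, 2, 3, 4, 5, 6, 7, 8} — every feature is covered.
No single test has all 8 features (the largest, S1, has 6), so 2 is optimal.

2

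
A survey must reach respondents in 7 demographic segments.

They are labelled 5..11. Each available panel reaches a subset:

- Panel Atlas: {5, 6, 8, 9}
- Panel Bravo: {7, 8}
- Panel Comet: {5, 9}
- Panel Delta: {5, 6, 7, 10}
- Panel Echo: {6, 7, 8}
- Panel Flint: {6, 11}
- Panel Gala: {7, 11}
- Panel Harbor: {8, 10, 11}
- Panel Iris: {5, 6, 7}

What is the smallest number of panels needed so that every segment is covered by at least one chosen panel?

Take {Comet, Harbor, Iris}. Their union is {5, 6, 7, 8, 9, 10, 11}, which is all 7 segments.
No 2 of the 9 panels cover everything (all 36 combinations miss at least one segment), so 3 is optimal.

3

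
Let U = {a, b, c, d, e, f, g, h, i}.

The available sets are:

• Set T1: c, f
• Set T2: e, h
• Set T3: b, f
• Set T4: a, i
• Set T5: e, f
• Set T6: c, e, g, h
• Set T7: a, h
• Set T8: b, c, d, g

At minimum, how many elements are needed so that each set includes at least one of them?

The 4 elements {a, c, e, f} hit every set.
No choice of 3 elements meets every set, so 4 is the minimum.

4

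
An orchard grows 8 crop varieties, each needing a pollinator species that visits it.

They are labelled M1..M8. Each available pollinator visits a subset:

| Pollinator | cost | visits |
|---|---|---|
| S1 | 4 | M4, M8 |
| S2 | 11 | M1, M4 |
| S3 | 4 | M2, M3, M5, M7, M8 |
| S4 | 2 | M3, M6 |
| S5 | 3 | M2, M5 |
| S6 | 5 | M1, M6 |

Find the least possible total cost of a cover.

S1, S3, S6 together cover every variety (S1 ∪ S3 ∪ S6 = {M1, M2, M3, M4, M5, M6, M7, M8}); total cost 4 + 4 + 5 = 13.
The greedy pick S3, S4, S1, S6 costs 15; no covering selection beats 13.

13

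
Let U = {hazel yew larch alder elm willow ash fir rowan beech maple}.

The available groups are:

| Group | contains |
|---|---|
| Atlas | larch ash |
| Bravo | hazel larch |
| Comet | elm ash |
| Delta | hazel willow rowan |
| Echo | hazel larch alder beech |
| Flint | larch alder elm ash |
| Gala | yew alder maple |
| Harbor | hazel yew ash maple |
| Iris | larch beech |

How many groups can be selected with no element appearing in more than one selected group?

4

Comet, Delta, Gala, Iris are pairwise disjoint (Comet={elm,ash}; Delta={hazel,willow,rowan}; Gala={yew,alder,maple}; Iris={larch,beech}).
Every remaining group overlaps one of these, and no 5 of the listed groups are pairwise disjoint, so 4 is the maximum.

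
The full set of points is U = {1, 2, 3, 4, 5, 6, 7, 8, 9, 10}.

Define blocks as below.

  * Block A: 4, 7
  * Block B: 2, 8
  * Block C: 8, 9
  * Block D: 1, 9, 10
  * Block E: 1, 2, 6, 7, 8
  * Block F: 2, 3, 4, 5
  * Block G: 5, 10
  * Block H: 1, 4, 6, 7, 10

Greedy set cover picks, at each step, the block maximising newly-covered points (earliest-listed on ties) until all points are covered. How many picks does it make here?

3

Greedy: pick E (covers 5 new) → pick F (covers 3 new) → pick D (covers 2 new). Total picks: 3.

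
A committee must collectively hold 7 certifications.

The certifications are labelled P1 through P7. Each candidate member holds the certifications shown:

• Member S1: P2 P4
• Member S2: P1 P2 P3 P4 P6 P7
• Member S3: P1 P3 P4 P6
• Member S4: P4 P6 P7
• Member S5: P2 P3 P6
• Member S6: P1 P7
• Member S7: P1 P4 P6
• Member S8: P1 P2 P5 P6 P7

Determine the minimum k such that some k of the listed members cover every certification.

2

S3 and S8 together: S3 ∪ S8 = {P1, P2, P3, P4, P5, P6, P7} — every certification is covered.
No single member has all 7 certifications (the largest, S2, has 6), so 2 is optimal.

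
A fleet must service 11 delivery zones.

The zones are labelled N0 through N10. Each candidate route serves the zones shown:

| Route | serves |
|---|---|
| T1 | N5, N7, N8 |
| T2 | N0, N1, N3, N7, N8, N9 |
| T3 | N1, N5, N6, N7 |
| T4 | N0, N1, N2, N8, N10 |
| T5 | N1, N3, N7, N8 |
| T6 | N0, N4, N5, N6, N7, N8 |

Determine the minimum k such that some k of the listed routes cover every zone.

Take {T2, T4, T6}. Their union is {N0, N1, N2, N3, N4, N5, N6, N7, N8, N9, N10}, which is all 11 zones.
Only T4 contains N2, so T4 is forced; the remaining 6 zones need at least 2 more routes (each remaining route adds at most 4) — so at least 3 routes are needed, and 3 is optimal.

3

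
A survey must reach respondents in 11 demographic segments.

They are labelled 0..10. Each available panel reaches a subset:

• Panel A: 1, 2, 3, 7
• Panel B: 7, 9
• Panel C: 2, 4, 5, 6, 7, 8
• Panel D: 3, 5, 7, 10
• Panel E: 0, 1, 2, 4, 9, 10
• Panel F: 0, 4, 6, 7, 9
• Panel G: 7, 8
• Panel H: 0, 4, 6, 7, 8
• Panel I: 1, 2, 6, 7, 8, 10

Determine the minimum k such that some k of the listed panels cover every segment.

D and F and I together: D ∪ F ∪ I = {0, 1, 2, 3, 4, 5, 6, 7, 8, 9, 10} — every segment is covered.
No 2 of the 9 panels cover everything (all 36 combinations miss at least one segment), so 3 is optimal.

3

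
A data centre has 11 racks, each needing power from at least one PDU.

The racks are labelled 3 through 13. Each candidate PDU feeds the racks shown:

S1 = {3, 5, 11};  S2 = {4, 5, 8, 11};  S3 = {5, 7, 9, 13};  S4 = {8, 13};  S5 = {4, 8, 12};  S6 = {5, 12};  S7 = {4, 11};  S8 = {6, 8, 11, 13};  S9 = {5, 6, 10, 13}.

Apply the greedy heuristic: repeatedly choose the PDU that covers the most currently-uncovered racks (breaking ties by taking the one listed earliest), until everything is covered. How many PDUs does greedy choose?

5

Greedy: pick S2 (covers 4 new) → pick S3 (covers 3 new) → pick S9 (covers 2 new) → pick S1 (covers 1 new) → pick S5 (covers 1 new). Total picks: 5.
(The true minimum cover uses only 4 PDUs, so greedy is not optimal here.)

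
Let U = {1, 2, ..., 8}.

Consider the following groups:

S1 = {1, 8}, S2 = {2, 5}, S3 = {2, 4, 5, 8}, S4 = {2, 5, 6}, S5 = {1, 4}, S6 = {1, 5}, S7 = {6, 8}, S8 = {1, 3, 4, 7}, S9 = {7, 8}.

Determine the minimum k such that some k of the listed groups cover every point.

S4, S8, and S9 cover everything between them: the union {1, 2, 3, 4, 5, 6, 7, 8} is all of U.
Only S8 contains 3, so S8 is forced; the remaining 4 points need at least 2 more groups (each remaining group adds at most 3) — so at least 3 groups are needed, and 3 is optimal.

3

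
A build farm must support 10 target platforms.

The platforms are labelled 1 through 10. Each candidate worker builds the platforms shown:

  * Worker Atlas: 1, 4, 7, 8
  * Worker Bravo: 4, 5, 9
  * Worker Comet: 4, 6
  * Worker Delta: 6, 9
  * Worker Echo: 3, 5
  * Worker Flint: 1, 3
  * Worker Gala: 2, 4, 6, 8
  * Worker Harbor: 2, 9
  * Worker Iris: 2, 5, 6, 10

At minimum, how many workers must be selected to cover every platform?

4

Atlas and Delta and Echo and Iris together: Atlas ∪ Delta ∪ Echo ∪ Iris = {1, 2, 3, 4, 5, 6, 7, 8, 9, 10} — every platform is covered.
No 3 of the 9 workers cover everything (all 84 combinations miss at least one platform), so 4 is optimal.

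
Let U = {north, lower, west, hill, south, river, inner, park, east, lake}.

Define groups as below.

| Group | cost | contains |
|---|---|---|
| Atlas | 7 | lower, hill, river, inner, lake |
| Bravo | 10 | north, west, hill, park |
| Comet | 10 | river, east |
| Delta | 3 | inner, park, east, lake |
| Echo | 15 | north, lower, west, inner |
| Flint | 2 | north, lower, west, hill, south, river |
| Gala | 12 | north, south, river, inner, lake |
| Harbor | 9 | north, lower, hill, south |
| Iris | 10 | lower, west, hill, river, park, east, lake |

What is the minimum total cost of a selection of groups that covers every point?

Delta, Flint together cover every point (Delta ∪ Flint = {north, lower, west, hill, south, river, inner, park, east, lake}); total cost 3 + 2 = 5.
No covering selection has total cost below 5.

5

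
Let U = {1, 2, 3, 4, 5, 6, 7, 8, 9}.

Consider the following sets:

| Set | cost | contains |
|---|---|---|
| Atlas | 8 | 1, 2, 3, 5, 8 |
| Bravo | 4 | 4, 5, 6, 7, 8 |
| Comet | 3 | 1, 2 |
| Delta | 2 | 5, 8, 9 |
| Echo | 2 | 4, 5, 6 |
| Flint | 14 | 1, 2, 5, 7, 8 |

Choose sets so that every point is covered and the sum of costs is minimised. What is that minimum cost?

Atlas, Bravo, Delta together cover every point (Atlas ∪ Bravo ∪ Delta = {1, 2, 3, 4, 5, 6, 7, 8, 9}); total cost 8 + 4 + 2 = 14.
The greedy pick Delta, Echo, Comet, Bravo, Atlas costs 19; no covering selection beats 14.

14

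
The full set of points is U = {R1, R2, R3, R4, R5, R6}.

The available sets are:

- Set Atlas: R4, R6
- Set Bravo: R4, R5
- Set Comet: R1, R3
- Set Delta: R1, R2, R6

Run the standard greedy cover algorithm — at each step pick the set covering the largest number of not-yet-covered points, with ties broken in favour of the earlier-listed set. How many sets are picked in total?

Greedy: pick Delta (covers 3 new) → pick Bravo (covers 2 new) → pick Comet (covers 1 new). Total picks: 3.

3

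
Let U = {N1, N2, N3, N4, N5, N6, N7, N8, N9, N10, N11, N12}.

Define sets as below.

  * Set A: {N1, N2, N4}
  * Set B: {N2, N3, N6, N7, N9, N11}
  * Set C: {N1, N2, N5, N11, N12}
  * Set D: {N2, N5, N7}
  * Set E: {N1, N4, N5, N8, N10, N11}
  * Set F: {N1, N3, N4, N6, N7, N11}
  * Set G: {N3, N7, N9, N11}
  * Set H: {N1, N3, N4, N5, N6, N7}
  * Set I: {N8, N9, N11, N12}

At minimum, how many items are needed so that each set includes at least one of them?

T = {N2, N5, N11} meets every set (each contains at least one member of T), and |T| = 3.
No choice of 2 items meets every set, so 3 is the minimum.

3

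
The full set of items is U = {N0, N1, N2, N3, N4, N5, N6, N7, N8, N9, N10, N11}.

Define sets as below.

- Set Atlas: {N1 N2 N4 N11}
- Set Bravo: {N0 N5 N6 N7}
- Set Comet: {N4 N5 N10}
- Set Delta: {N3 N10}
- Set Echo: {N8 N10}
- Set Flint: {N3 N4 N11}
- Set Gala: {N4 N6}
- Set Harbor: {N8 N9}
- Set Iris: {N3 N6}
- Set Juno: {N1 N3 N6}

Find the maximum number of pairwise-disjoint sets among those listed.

Atlas, Bravo, Delta, Harbor are pairwise disjoint (Atlas={N1,N2,N4,N11}; Bravo={N0,N5,N6,N7}; Delta={N3,N10}; Harbor={N8,N9}).
Every remaining set overlaps one of these, and no 5 of the listed sets are pairwise disjoint, so 4 is the maximum.

4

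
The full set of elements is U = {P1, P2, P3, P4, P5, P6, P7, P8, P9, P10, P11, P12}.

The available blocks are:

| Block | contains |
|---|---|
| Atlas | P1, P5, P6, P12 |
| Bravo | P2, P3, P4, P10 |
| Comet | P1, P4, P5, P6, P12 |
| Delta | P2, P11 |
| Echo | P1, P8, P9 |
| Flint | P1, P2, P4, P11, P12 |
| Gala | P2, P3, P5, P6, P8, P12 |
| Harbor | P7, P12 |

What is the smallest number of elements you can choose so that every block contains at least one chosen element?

H = {P2, P9, P12} meets every block (each contains at least one member of H), and |H| = 3.
The blocks Bravo, Echo, Harbor are pairwise disjoint, so any hitting set needs a separate element for each — at least 3. Hence 3 is optimal.

3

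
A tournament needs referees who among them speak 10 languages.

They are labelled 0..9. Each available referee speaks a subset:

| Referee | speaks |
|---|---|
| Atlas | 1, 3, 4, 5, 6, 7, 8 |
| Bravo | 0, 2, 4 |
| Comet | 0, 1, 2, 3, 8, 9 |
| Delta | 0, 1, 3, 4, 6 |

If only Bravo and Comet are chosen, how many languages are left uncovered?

Union of Bravo, Comet = {0, 1, 2, 3, 4, 8, 9}.
Not covered: 5, 6, 7 — 3 languages.

3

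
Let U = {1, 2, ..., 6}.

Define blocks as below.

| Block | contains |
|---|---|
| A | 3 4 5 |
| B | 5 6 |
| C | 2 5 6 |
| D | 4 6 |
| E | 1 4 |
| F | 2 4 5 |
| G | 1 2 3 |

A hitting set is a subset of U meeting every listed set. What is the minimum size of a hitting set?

Take H = {1, 4, 5}. Each listed block contains at least one of these, so H is a hitting set of size 3.
No choice of 2 elements meets every block, so 3 is the minimum.

3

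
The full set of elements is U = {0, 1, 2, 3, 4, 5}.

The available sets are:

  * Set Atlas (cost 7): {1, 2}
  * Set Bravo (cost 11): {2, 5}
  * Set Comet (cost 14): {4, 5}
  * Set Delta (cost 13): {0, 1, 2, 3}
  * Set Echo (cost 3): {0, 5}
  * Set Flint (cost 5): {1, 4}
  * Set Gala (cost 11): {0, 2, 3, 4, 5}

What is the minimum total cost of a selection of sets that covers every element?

16

Flint, Gala together cover every element (Flint ∪ Gala = {0, 1, 2, 3, 4, 5}); total cost 5 + 11 = 16.
The greedy pick Echo, Flint, Gala costs 19; no covering selection beats 16.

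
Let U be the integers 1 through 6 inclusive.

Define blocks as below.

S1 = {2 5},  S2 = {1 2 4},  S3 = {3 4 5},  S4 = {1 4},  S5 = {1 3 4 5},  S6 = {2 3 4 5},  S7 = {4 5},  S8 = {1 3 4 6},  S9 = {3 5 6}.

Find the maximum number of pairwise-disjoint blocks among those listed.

S4, S9 are pairwise disjoint (S4={1,4}; S9={3,5,6}).
Every remaining block overlaps one of these, and no 3 of the listed blocks are pairwise disjoint, so 2 is the maximum.

2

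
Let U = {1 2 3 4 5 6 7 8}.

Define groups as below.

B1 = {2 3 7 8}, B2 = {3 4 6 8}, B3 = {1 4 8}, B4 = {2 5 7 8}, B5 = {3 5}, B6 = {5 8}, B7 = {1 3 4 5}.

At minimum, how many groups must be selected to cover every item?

B2 and B3 and B4 together: B2 ∪ B3 ∪ B4 = {1, 2, 3, 4, 5, 6, 7, 8} — every item is covered.
Only B2 contains 6, so B2 is forced; the remaining 4 items need at least 2 more groups (each remaining group adds at most 3) — so at least 3 groups are needed, and 3 is optimal.

3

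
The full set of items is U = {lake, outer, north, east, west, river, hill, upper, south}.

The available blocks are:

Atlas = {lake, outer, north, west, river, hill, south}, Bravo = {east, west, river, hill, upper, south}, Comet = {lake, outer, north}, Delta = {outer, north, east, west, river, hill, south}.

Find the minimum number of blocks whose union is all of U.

Atlas and Bravo cover everything between them: the union {lake, outer, north, east, west, river, hill, upper, south} is all of U.
No single block has all 9 items (the largest, Atlas, has 7), so 2 is optimal.

2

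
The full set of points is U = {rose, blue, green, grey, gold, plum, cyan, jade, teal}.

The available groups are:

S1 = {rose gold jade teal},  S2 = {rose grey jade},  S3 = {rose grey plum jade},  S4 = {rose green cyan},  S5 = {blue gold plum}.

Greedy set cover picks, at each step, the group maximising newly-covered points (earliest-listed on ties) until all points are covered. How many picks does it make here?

Greedy: pick S1 (covers 4 new) → pick S3 (covers 2 new) → pick S4 (covers 2 new) → pick S5 (covers 1 new). Total picks: 4.

4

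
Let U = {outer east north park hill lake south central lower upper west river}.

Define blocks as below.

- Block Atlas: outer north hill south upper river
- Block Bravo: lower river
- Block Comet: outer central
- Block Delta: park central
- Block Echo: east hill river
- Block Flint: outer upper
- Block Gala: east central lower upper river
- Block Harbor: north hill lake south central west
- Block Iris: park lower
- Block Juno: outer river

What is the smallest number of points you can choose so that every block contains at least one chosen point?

4

H = {outer, park, hill, lower} meets every block (each contains at least one member of H), and |H| = 4.
No choice of 3 points meets every block, so 4 is the minimum.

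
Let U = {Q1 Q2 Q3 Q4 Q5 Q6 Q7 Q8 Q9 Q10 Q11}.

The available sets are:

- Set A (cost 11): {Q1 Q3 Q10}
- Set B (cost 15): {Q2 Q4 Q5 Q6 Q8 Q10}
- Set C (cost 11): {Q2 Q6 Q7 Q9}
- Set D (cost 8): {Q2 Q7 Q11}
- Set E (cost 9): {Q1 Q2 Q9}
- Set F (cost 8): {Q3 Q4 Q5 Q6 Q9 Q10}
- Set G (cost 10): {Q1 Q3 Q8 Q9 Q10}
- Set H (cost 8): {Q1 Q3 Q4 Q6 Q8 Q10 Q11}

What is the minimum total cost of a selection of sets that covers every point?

24

D, F, H together cover every point (D ∪ F ∪ H = {Q1, Q2, Q3, Q4, Q5, Q6, Q7, Q8, Q9, Q10, Q11}); total cost 8 + 8 + 8 = 24.
The greedy pick H, C, F costs 27; no covering selection beats 24.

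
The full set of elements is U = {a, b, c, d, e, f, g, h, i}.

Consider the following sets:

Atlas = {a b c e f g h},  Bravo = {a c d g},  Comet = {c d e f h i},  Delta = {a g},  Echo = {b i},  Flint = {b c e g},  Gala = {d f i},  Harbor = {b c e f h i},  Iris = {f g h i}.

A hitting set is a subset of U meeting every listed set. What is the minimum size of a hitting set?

The 2 elements {g, i} hit every set.
The sets Flint, Gala are pairwise disjoint, so any hitting set needs a separate element for each — at least 2. Hence 2 is optimal.

2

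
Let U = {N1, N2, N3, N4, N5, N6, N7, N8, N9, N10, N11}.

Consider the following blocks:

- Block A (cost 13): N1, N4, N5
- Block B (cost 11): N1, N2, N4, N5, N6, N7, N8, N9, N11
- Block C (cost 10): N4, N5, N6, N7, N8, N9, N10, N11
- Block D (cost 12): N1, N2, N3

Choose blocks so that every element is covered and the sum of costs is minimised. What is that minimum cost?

22

C, D together cover every element (C ∪ D = {N1, N2, N3, N4, N5, N6, N7, N8, N9, N10, N11}); total cost 10 + 12 = 22.
The greedy pick B, C, D costs 33; no covering selection beats 22.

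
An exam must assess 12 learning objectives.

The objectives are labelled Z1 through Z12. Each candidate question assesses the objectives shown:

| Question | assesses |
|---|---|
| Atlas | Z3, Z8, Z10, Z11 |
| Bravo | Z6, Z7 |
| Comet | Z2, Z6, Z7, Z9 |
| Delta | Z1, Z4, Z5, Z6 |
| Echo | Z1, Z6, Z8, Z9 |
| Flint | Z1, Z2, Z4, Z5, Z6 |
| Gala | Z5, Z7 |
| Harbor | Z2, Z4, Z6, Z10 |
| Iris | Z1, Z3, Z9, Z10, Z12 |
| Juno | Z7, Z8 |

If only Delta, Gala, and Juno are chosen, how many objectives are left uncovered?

Union of Delta, Gala, Juno = {Z1, Z4, Z5, Z6, Z7, Z8}.
Not covered: Z2, Z3, Z9, Z10, Z11, Z12 — 6 objectives.

6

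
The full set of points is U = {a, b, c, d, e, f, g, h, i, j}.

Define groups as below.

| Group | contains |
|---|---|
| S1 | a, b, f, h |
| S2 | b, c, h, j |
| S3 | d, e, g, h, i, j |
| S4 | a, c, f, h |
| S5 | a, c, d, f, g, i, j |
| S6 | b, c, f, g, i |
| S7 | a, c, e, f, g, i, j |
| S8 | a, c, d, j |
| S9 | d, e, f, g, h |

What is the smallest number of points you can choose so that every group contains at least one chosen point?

Take T = {f, j}. Each listed group contains at least one of these, so T is a hitting set of size 2.
No single point lies in every group, so at least 2 are needed and 2 is optimal.

2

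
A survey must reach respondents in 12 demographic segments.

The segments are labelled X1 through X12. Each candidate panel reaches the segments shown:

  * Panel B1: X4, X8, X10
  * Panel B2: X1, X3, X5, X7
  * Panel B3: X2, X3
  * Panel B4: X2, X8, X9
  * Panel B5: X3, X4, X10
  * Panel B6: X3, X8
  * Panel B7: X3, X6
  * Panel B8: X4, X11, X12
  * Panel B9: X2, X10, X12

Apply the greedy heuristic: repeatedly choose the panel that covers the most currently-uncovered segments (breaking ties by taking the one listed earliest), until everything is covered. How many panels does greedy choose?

Greedy: pick B2 (covers 4 new) → pick B1 (covers 3 new) → pick B4 (covers 2 new) → pick B8 (covers 2 new) → pick B7 (covers 1 new). Total picks: 5.

5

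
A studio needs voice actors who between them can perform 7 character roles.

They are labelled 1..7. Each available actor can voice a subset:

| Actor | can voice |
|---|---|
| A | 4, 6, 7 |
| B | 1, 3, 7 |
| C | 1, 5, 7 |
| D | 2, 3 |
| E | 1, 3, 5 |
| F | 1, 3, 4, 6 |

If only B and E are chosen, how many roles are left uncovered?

3

Union of B, E = {1, 3, 5, 7}.
Not covered: 2, 4, 6 — 3 roles.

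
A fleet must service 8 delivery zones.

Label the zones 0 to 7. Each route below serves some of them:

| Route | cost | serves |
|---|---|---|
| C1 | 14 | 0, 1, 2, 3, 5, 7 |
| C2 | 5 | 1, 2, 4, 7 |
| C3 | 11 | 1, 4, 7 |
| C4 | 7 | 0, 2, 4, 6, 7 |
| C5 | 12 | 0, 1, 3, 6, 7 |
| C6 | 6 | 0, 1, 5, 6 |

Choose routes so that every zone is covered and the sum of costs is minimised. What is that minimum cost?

C1, C4 together cover every zone (C1 ∪ C4 = {0, 1, 2, 3, 4, 5, 6, 7}); total cost 14 + 7 = 21.
The greedy pick C2, C6, C5 costs 23; no covering selection beats 21.

21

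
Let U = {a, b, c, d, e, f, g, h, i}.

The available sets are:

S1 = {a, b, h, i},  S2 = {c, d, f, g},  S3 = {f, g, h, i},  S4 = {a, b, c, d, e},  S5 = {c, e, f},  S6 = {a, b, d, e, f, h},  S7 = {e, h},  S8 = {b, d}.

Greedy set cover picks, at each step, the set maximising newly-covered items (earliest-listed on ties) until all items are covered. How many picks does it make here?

3

Greedy: pick S6 (covers 6 new) → pick S2 (covers 2 new) → pick S1 (covers 1 new). Total picks: 3.
(The true minimum cover uses only 2 sets, so greedy is not optimal here.)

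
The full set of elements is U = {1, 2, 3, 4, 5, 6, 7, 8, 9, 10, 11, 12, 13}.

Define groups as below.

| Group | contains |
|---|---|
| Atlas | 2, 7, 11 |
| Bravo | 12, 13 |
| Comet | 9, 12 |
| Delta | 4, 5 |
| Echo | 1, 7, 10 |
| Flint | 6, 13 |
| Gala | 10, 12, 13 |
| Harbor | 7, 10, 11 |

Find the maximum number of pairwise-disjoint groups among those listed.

Comet, Delta, Flint, Harbor are pairwise disjoint (Comet={9,12}; Delta={4,5}; Flint={6,13}; Harbor={7,10,11}).
Every remaining group overlaps one of these, and no 5 of the listed groups are pairwise disjoint, so 4 is the maximum.

4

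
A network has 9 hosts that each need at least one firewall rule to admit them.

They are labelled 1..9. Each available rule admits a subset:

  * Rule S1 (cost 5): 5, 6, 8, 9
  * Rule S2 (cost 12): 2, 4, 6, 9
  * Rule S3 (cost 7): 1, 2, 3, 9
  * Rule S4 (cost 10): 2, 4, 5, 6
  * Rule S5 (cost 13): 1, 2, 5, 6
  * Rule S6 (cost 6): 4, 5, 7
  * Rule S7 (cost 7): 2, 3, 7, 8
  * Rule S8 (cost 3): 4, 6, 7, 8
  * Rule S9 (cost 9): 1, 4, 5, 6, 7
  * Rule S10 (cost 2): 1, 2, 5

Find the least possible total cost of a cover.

S3, S8, S10 together cover every host (S3 ∪ S8 ∪ S10 = {1, 2, 3, 4, 5, 6, 7, 8, 9}); total cost 7 + 3 + 2 = 12.
No covering selection has total cost below 12.

12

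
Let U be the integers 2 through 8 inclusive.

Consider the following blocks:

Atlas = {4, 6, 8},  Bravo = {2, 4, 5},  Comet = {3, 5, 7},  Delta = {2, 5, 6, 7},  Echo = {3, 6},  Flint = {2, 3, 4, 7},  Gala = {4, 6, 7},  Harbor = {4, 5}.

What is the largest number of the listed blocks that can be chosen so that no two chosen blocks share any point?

2

Echo, Harbor are pairwise disjoint (Echo={3,6}; Harbor={4,5}).
Every remaining block overlaps one of these, and no 3 of the listed blocks are pairwise disjoint, so 2 is the maximum.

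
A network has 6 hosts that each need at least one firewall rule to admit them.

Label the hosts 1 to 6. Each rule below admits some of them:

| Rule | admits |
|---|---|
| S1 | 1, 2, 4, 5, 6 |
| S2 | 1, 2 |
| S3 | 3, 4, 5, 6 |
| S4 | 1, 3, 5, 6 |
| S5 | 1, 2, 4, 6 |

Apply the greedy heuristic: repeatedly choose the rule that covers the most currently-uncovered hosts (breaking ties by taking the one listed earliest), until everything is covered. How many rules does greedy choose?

Greedy: pick S1 (covers 5 new) → pick S3 (covers 1 new). Total picks: 2.

2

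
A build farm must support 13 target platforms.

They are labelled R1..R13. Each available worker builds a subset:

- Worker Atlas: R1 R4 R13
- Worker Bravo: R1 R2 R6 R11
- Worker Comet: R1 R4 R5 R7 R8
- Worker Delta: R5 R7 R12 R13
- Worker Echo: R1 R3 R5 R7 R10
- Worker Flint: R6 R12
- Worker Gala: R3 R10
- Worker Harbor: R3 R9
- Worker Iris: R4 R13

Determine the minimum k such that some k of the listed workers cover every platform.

5

Take {Bravo, Comet, Delta, Gala, Harbor}. Their union is {R1, R2, R3, R4, R5, R6, R7, R8, R9, R10, R11, R12, R13}, which is all 13 platforms.
No 4 of the 9 workers cover everything (all 126 combinations miss at least one platform), so 5 is optimal.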